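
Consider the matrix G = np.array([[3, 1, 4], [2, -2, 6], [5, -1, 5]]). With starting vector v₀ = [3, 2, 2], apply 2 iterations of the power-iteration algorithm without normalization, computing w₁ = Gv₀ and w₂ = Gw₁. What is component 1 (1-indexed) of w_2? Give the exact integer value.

w1 = Gv₀ = (19, 14, 23)
w2 = Gw1 = (163, 148, 196)
The requested component of w2 is 163.

163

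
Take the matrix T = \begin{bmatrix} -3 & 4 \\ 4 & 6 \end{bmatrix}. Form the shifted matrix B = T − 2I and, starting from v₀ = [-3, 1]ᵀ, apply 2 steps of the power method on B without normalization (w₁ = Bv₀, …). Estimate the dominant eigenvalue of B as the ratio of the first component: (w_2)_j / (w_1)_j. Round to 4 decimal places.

B = T − 2I has rows (-5, 4); (4, 4)
w1 = Bv₀ = ((-5)·(-3) + 4·1; 4·(-3) + 4·1) = (19, -8)
w2 = Bw1 = ((-5)·19 + 4·(-8); 4·19 + 4·(-8)) = (-127, 44)
Ratio: -127/19 = -6.6842

μ ≈ -6.6842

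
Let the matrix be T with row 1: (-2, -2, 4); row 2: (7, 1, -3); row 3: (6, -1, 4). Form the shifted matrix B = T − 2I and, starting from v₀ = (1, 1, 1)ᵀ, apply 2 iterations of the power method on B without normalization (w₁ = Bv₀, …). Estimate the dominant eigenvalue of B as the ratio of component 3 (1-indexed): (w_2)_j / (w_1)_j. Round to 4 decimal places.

-0.1429

B = T − 2I has rows (-4, -2, 4); (7, -1, -3); (6, -1, 2)
w1 = Bv₀ = (-2, 3, 7)
w2 = Bw1 = (30, -38, -1)
Ratio: -1/7 = -0.1429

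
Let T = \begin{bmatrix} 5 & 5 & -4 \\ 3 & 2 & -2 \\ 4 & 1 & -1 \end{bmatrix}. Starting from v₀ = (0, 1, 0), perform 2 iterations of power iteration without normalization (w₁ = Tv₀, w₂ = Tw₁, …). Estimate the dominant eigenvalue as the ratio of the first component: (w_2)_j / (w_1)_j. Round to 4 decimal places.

6.2000

w1 = Tv₀ = (5, 2, 1)
w2 = Tw1 = (31, 17, 21)
Ratio at component: 31 / 5 = 6.2000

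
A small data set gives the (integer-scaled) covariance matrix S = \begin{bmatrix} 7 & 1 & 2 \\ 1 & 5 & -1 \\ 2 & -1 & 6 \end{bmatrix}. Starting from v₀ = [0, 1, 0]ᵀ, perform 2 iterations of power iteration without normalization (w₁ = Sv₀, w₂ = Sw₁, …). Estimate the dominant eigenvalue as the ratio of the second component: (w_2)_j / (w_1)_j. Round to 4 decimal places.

w1 = Sv₀ = (1, 5, -1)
w2 = Sw1 = (10, 27, -9)
Ratio at component: 27 / 5 = 5.4000

λ ≈ 5.4000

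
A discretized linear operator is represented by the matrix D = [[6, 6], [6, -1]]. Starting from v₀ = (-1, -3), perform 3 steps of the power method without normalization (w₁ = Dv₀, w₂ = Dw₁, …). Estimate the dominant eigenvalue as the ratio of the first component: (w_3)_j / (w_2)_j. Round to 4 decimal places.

w1 = Dv₀ = (-24, -3)
w2 = Dw1 = (-162, -141)
w3 = Dw2 = (-1818, -831)
Ratio at component: -1818 / -162 = 11.2222

λ ≈ 11.2222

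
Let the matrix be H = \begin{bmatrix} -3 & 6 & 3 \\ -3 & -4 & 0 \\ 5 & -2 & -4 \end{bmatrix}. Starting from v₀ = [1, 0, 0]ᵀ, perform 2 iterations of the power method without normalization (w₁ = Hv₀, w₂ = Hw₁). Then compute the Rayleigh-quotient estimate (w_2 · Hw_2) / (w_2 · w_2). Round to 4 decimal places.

λ ≈ -3.8179

w1 = Hv₀ = ((-3)·1 + 6·0 + 3·0; (-3)·1 + (-4)·0 + 0·0; 5·1 + (-2)·0 + (-4)·0) = (-3, -3, 5)
w2 = Hw1 = ((-3)·(-3) + 6·(-3) + 3·5; (-3)·(-3) + (-4)·(-3) + 0·5; 5·(-3) + (-2)·(-3) + (-4)·5) = (6, 21, -29)
Hw2 = (21, -102, 104)
w2·Hw2 = 6·21 + 21·(-102) + (-29)·104 = -5032; w2·w2 = 6·6 + 21·21 + (-29)·(-29) = 1318
λ ≈ -5032/1318 = -3.8179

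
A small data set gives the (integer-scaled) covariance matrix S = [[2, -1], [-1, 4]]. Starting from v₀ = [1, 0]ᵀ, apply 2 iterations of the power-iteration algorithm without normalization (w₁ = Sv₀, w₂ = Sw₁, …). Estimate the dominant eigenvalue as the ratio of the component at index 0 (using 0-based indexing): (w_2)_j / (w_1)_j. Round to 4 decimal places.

λ ≈ 2.5000

w1 = Sv₀ = (2·1 + (-1)·0; (-1)·1 + 4·0) = (2, -1)
w2 = Sw1 = (2·2 + (-1)·(-1); (-1)·2 + 4·(-1)) = (5, -6)
Ratio at component: 5 / 2 = 2.5000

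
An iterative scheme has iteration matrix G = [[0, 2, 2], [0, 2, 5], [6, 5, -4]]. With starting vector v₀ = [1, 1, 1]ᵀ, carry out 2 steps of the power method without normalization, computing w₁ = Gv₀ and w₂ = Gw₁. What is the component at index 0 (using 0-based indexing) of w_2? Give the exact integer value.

w1 = Gv₀ = (4, 7, 7)
w2 = Gw1 = (28, 49, 31)
The requested component of w2 is 28.

28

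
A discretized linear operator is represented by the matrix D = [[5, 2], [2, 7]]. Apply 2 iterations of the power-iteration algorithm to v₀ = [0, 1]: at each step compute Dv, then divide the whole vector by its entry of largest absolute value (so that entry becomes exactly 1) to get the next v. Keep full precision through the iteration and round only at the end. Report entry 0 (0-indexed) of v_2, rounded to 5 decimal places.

Dv0 = (2.000000, 7.000000); divide by 7.000000 → v1 = (0.285714, 1.000000)
Dv1 = (3.428571, 7.571429); divide by 7.571429 → v2 = (0.452830, 1.000000)
Requested entry of v2: 24/53 = 0.45283

0.45283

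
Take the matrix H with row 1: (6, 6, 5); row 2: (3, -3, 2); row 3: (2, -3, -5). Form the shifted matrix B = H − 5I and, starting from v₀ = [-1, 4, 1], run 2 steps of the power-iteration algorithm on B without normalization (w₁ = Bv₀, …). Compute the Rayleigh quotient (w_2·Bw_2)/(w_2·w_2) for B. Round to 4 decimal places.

B = H − 5I has rows (1, 6, 5); (3, -8, 2); (2, -3, -10)
w1 = Bv₀ = (1·(-1) + 6·4 + 5·1; 3·(-1) + (-8)·4 + 2·1; 2·(-1) + (-3)·4 + (-10)·1) = (28, -33, -24)
w2 = Bw1 = (1·28 + 6·(-33) + 5·(-24); 3·28 + (-8)·(-33) + 2·(-24); 2·28 + (-3)·(-33) + (-10)·(-24)) = (-290, 300, 395)
Bw2 = (3485, -2480, -5430)
w2·Bw2 = -3899500; w2·w2 = 330125; μ ≈ -3899500/330125 = -11.8122

μ ≈ -11.8122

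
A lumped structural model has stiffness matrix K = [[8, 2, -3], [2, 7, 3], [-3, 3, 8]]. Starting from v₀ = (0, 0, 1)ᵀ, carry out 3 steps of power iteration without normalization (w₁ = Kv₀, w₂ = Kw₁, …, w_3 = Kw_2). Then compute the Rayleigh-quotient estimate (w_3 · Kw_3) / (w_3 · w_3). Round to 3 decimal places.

w1 = Kv₀ = (-3, 3, 8)
w2 = Kw1 = (-42, 39, 82)
w3 = Kw2 = (-504, 435, 899)
Kw3 = (-5859, 4734, 10009)
w3·Kw3 = (-504)·(-5859) + 435·4734 + 899·10009 = 14010317; w3·w3 = (-504)·(-504) + 435·435 + 899·899 = 1251442
λ ≈ 14010317/1251442 = 11.195

λ ≈ 11.195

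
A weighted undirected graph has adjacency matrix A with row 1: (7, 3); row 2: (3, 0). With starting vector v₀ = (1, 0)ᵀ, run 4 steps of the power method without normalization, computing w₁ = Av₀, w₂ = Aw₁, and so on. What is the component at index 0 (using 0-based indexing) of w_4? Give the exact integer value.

w1 = Av₀ = (7, 3)
w2 = Aw1 = (58, 21)
w3 = Aw2 = (469, 174)
w4 = Aw3 = (3805, 1407)
The requested component of w4 is 3805.

3805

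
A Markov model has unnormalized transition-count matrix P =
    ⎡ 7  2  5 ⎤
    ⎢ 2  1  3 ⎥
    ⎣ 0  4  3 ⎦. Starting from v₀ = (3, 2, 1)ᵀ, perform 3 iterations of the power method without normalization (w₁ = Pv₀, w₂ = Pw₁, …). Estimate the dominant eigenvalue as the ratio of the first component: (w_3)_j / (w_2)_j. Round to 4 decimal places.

9.0662

w1 = Pv₀ = (7·3 + 2·2 + 5·1; 2·3 + 1·2 + 3·1; 0·3 + 4·2 + 3·1) = (30, 11, 11)
w2 = Pw1 = (7·30 + 2·11 + 5·11; 2·30 + 1·11 + 3·11; 0·30 + 4·11 + 3·11) = (287, 104, 77)
w3 = Pw2 = (2602, 909, 647)
Ratio at component: 2602 / 287 = 9.0662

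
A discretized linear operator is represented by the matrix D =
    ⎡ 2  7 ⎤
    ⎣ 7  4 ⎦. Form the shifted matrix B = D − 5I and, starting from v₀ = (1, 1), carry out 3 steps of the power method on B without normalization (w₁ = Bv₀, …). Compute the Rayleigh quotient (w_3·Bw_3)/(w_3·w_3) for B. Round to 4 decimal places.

μ ≈ 3.0633

B = D − 5I has rows (-3, 7); (7, -1)
w1 = Bv₀ = ((-3)·1 + 7·1; 7·1 + (-1)·1) = (4, 6)
w2 = Bw1 = ((-3)·4 + 7·6; 7·4 + (-1)·6) = (30, 22)
w3 = Bw2 = (64, 188)
Bw3 = (1124, 260)
w3·Bw3 = 120816; w3·w3 = 39440; μ ≈ 120816/39440 = 3.0633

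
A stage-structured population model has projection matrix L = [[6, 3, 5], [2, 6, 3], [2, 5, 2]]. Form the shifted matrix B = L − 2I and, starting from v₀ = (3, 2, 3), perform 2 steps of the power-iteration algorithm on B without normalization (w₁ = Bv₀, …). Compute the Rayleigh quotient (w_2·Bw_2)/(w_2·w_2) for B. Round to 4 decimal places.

9.2719

B = L − 2I has rows (4, 3, 5); (2, 4, 3); (2, 5, 0)
w1 = Bv₀ = (4·3 + 3·2 + 5·3; 2·3 + 4·2 + 3·3; 2·3 + 5·2 + 0·3) = (33, 23, 16)
w2 = Bw1 = (4·33 + 3·23 + 5·16; 2·33 + 4·23 + 3·16; 2·33 + 5·23 + 0·16) = (281, 206, 181)
Bw2 = (2647, 1929, 1592)
w2·Bw2 = 1429333; w2·w2 = 154158; μ ≈ 1429333/154158 = 9.2719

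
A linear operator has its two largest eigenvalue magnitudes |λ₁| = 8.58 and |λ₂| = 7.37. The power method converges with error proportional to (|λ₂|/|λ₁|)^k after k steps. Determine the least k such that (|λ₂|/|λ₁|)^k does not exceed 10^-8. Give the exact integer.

122

|λ₂/λ₁| = 7.37/8.58 = 0.85897
Need k ≥ ln(10^-8) / ln(0.85897) = -18.4207 / -0.1520 ≈ 121.176
Smallest integer k satisfying the bound: 122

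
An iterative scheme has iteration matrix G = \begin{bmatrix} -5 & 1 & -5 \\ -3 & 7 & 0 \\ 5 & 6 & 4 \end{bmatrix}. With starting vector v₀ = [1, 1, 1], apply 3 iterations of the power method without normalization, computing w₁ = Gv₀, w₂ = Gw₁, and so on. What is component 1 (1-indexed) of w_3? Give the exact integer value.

-10

w1 = Gv₀ = (-9, 4, 15)
w2 = Gw1 = (-26, 55, 39)
w3 = Gw2 = (-10, 463, 356)
The requested component of w3 is -10.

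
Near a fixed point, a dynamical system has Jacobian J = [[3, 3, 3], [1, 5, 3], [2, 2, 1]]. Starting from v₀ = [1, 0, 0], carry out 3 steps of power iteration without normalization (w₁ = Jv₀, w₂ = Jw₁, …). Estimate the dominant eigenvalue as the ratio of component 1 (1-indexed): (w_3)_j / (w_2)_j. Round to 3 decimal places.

7.000

w1 = Jv₀ = (3·1 + 3·0 + 3·0; 1·1 + 5·0 + 3·0; 2·1 + 2·0 + 1·0) = (3, 1, 2)
w2 = Jw1 = (3·3 + 3·1 + 3·2; 1·3 + 5·1 + 3·2; 2·3 + 2·1 + 1·2) = (18, 14, 10)
w3 = Jw2 = (126, 118, 74)
Ratio at component: 126 / 18 = 7.000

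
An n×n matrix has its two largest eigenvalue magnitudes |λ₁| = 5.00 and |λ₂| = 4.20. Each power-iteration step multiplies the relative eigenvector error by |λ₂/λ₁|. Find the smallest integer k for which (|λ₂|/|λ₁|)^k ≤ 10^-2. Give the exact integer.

27

|λ₂/λ₁| = 4.20/5.00 = 0.84000
Need k ≥ ln(10^-2) / ln(0.84000) = -4.6052 / -0.1744 ≈ 26.413
Smallest integer k satisfying the bound: 27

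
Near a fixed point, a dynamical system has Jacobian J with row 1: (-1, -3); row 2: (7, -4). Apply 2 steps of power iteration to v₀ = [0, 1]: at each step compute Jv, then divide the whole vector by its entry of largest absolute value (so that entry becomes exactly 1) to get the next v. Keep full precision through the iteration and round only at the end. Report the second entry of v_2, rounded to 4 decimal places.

-0.3333

Jv0 = (-3.00000, -4.00000); divide by -4.00000 → v1 = (0.75000, 1.00000)
Jv1 = (-3.75000, 1.25000); divide by -3.75000 → v2 = (1.00000, -0.33333)
Requested entry of v2: -5/15 = -0.3333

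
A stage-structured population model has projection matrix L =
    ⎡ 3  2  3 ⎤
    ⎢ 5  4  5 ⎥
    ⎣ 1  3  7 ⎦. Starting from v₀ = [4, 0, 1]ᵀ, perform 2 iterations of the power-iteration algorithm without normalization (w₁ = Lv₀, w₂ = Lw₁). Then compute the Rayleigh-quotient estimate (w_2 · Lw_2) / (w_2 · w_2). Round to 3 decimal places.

λ ≈ 10.855

w1 = Lv₀ = (3·4 + 2·0 + 3·1; 5·4 + 4·0 + 5·1; 1·4 + 3·0 + 7·1) = (15, 25, 11)
w2 = Lw1 = (3·15 + 2·25 + 3·11; 5·15 + 4·25 + 5·11; 1·15 + 3·25 + 7·11) = (128, 230, 167)
Lw2 = (1345, 2395, 1987)
w2·Lw2 = 128·1345 + 230·2395 + 167·1987 = 1054839; w2·w2 = 128·128 + 230·230 + 167·167 = 97173
λ ≈ 1054839/97173 = 10.855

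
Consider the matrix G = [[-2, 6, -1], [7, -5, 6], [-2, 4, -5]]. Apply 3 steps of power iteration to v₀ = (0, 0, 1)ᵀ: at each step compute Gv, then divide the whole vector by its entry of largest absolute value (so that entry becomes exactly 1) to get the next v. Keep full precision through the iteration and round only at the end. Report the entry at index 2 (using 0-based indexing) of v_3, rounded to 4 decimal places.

Gv0 = (-1.00000, 6.00000, -5.00000); divide by 6.00000 → v1 = (-0.16667, 1.00000, -0.83333)
Gv1 = (7.16667, -11.16667, 8.50000); divide by -11.16667 → v2 = (-0.64179, 1.00000, -0.76119)
Gv2 = (8.04478, -14.05970, 9.08955); divide by -14.05970 → v3 = (-0.57219, 1.00000, -0.64650)
Requested entry of v3: -609/942 = -0.6465

-0.6465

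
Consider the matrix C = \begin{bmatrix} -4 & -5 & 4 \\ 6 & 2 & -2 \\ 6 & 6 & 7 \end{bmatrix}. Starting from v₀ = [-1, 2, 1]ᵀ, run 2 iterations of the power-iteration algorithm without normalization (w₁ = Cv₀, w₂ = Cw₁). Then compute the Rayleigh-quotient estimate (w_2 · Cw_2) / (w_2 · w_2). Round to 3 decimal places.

w1 = Cv₀ = (-2, -4, 13)
w2 = Cw1 = (80, -46, 55)
Cw2 = (130, 278, 589)
w2·Cw2 = 80·130 + (-46)·278 + 55·589 = 30007; w2·w2 = 80·80 + (-46)·(-46) + 55·55 = 11541
λ ≈ 30007/11541 = 2.600

2.600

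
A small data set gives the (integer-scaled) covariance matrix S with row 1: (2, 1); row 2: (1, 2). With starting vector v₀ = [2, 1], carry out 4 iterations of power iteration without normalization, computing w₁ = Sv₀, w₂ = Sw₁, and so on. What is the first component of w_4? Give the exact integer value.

w1 = Sv₀ = (2·2 + 1·1; 1·2 + 2·1) = (5, 4)
w2 = Sw1 = (2·5 + 1·4; 1·5 + 2·4) = (14, 13)
w3 = Sw2 = (41, 40)
w4 = Sw3 = (122, 121)
The requested component of w4 is 122.

122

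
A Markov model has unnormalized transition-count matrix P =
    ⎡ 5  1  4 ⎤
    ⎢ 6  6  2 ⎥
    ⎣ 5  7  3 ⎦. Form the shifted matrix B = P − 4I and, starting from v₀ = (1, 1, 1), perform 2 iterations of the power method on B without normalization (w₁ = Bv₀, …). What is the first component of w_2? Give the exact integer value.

B = P − 4I has rows (1, 1, 4); (6, 2, 2); (5, 7, -1)
w1 = Bv₀ = (1·1 + 1·1 + 4·1; 6·1 + 2·1 + 2·1; 5·1 + 7·1 + (-1)·1) = (6, 10, 11)
w2 = Bw1 = (1·6 + 1·10 + 4·11; 6·6 + 2·10 + 2·11; 5·6 + 7·10 + (-1)·11) = (60, 78, 89)
Requested component of w2: 60

60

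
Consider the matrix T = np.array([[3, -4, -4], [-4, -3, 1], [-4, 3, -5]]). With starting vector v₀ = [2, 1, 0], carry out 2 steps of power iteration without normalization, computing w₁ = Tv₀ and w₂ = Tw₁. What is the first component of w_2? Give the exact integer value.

70

w1 = Tv₀ = (3·2 + (-4)·1 + (-4)·0; (-4)·2 + (-3)·1 + 1·0; (-4)·2 + 3·1 + (-5)·0) = (2, -11, -5)
w2 = Tw1 = (3·2 + (-4)·(-11) + (-4)·(-5); (-4)·2 + (-3)·(-11) + 1·(-5); (-4)·2 + 3·(-11) + (-5)·(-5)) = (70, 20, -16)
The requested component of w2 is 70.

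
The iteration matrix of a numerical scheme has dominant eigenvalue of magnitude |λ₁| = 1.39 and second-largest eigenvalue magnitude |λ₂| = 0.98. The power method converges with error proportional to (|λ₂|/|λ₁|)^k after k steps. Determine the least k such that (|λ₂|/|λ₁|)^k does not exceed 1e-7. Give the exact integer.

47

|λ₂/λ₁| = 0.98/1.39 = 0.70504
Need k ≥ ln(1e-7) / ln(0.70504) = -16.1181 / -0.3495 ≈ 46.117
Smallest integer k satisfying the bound: 47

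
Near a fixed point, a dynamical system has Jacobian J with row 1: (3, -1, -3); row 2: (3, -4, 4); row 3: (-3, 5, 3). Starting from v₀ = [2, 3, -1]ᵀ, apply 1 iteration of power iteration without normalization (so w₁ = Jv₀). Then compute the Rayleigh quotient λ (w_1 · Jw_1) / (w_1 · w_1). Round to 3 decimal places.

-6.163

w1 = Jv₀ = (6, -10, 6)
Jw1 = (10, 82, -50)
w1·Jw1 = 6·10 + (-10)·82 + 6·(-50) = -1060; w1·w1 = 6·6 + (-10)·(-10) + 6·6 = 172
λ ≈ -1060/172 = -6.163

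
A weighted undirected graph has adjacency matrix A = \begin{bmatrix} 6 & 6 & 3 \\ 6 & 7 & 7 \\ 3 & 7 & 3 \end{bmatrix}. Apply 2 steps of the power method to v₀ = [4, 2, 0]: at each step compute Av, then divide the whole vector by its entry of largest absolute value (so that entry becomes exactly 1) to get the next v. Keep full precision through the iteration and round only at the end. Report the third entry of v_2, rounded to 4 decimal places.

0.6807

Av0 = (36.00000, 38.00000, 26.00000); divide by 38.00000 → v1 = (0.94737, 1.00000, 0.68421)
Av1 = (13.73684, 17.47368, 11.89474); divide by 17.47368 → v2 = (0.78614, 1.00000, 0.68072)
Requested entry of v2: 452/664 = 0.6807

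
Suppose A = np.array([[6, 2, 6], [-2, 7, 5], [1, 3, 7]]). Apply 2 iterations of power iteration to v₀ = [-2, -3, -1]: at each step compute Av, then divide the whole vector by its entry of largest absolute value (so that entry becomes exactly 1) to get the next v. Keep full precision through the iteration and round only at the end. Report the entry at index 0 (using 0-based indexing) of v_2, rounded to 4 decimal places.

1.0000

Av0 = (-24.00000, -22.00000, -18.00000); divide by -24.00000 → v1 = (1.00000, 0.91667, 0.75000)
Av1 = (12.33333, 8.16667, 9.00000); divide by 12.33333 → v2 = (1.00000, 0.66216, 0.72973)
Requested entry of v2: -296/-296 = 1.0000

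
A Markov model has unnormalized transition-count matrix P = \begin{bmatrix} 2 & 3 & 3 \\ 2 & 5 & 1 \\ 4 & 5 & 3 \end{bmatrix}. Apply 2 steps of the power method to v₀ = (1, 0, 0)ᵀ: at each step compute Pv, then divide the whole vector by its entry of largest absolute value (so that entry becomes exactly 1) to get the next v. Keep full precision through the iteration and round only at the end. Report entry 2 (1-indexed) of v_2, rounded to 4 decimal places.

Pv0 = (2.00000, 2.00000, 4.00000); divide by 4.00000 → v1 = (0.50000, 0.50000, 1.00000)
Pv1 = (5.50000, 4.50000, 7.50000); divide by 7.50000 → v2 = (0.73333, 0.60000, 1.00000)
Requested entry of v2: 18/30 = 0.6000

0.6000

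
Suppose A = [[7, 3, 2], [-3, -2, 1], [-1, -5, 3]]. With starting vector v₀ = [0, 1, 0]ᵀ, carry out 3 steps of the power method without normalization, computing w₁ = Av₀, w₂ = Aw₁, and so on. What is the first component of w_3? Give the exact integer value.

-11

w1 = Av₀ = (3, -2, -5)
w2 = Aw1 = (5, -10, -8)
w3 = Aw2 = (-11, -3, 21)
The requested component of w3 is -11.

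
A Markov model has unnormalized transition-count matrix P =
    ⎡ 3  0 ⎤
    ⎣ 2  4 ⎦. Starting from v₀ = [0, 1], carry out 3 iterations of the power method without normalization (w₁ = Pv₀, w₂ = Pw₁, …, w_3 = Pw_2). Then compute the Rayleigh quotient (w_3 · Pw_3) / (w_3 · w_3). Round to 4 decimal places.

4.0000

w1 = Pv₀ = (0, 4)
w2 = Pw1 = (0, 16)
w3 = Pw2 = (0, 64)
Pw3 = (0, 256)
w3·Pw3 = 0·0 + 64·256 = 16384; w3·w3 = 0·0 + 64·64 = 4096
λ ≈ 16384/4096 = 4.0000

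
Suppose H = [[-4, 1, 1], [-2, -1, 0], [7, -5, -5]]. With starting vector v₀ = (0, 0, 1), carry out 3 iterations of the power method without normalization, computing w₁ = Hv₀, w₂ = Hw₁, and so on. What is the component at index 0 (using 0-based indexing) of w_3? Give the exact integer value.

w1 = Hv₀ = ((-4)·0 + 1·0 + 1·1; (-2)·0 + (-1)·0 + 0·1; 7·0 + (-5)·0 + (-5)·1) = (1, 0, -5)
w2 = Hw1 = ((-4)·1 + 1·0 + 1·(-5); (-2)·1 + (-1)·0 + 0·(-5); 7·1 + (-5)·0 + (-5)·(-5)) = (-9, -2, 32)
w3 = Hw2 = (66, 20, -213)
The requested component of w3 is 66.

66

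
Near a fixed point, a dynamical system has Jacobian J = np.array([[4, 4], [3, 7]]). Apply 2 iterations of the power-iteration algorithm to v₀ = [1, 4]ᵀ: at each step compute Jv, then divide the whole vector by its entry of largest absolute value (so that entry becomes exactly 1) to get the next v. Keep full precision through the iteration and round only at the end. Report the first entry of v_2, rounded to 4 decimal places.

Jv0 = (20.00000, 31.00000); divide by 31.00000 → v1 = (0.64516, 1.00000)
Jv1 = (6.58065, 8.93548); divide by 8.93548 → v2 = (0.73646, 1.00000)
Requested entry of v2: 204/277 = 0.7365

0.7365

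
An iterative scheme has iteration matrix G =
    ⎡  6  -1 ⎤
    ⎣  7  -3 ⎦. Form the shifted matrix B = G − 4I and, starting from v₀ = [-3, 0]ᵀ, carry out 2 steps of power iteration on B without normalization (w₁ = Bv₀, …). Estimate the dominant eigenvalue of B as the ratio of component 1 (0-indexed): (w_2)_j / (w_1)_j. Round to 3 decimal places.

-5.000

B = G − 4I has rows (2, -1); (7, -7)
w1 = Bv₀ = (2·(-3) + (-1)·0; 7·(-3) + (-7)·0) = (-6, -21)
w2 = Bw1 = (2·(-6) + (-1)·(-21); 7·(-6) + (-7)·(-21)) = (9, 105)
Ratio: 105/-21 = -5.000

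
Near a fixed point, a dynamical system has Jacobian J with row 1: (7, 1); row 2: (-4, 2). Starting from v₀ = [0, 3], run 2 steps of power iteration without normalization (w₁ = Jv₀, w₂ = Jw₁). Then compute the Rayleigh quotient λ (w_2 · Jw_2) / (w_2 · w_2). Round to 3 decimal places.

w1 = Jv₀ = (3, 6)
w2 = Jw1 = (27, 0)
Jw2 = (189, -108)
w2·Jw2 = 27·189 + 0·(-108) = 5103; w2·w2 = 27·27 + 0·0 = 729
λ ≈ 5103/729 = 7.000

λ ≈ 7.000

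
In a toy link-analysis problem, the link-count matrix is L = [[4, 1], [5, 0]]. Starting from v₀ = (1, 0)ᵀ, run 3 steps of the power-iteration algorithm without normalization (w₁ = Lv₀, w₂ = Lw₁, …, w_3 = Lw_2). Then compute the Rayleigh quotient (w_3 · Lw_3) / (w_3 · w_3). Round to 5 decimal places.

w1 = Lv₀ = (4·1 + 1·0; 5·1 + 0·0) = (4, 5)
w2 = Lw1 = (4·4 + 1·5; 5·4 + 0·5) = (21, 20)
w3 = Lw2 = (104, 105)
Lw3 = (521, 520)
w3·Lw3 = 104·521 + 105·520 = 108784; w3·w3 = 104·104 + 105·105 = 21841
λ ≈ 108784/21841 = 4.98072

4.98072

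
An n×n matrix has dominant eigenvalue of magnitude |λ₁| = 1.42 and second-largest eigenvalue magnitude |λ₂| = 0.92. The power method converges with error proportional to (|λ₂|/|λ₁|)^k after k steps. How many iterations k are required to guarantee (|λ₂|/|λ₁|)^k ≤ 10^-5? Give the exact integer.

|λ₂/λ₁| = 0.92/1.42 = 0.64789
Need k ≥ ln(10^-5) / ln(0.64789) = -11.5129 / -0.4340 ≈ 26.525
Smallest integer k satisfying the bound: 27

27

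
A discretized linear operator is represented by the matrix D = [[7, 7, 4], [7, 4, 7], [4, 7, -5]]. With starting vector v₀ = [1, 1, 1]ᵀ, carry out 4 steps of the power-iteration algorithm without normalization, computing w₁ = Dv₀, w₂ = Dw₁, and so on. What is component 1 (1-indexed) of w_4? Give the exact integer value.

w1 = Dv₀ = (7·1 + 7·1 + 4·1; 7·1 + 4·1 + 7·1; 4·1 + 7·1 + (-5)·1) = (18, 18, 6)
w2 = Dw1 = (7·18 + 7·18 + 4·6; 7·18 + 4·18 + 7·6; 4·18 + 7·18 + (-5)·6) = (276, 240, 168)
w3 = Dw2 = (4284, 4068, 1944)
w4 = Dw3 = (66240, 59868, 35892)
The requested component of w4 is 66240.

66240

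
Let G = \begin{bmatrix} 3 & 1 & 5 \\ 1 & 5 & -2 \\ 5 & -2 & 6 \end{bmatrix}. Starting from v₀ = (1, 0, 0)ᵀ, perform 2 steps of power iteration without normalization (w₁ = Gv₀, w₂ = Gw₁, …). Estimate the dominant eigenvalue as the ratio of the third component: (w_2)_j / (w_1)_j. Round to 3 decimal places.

8.600

w1 = Gv₀ = (3, 1, 5)
w2 = Gw1 = (35, -2, 43)
Ratio at component: 43 / 5 = 8.600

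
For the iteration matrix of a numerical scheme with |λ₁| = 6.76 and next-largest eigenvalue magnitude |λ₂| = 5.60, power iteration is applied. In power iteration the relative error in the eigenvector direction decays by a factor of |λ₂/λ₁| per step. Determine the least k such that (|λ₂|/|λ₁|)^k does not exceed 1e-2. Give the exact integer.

|λ₂/λ₁| = 5.60/6.76 = 0.82840
Need k ≥ ln(1e-2) / ln(0.82840) = -4.6052 / -0.1883 ≈ 24.462
Smallest integer k satisfying the bound: 25

25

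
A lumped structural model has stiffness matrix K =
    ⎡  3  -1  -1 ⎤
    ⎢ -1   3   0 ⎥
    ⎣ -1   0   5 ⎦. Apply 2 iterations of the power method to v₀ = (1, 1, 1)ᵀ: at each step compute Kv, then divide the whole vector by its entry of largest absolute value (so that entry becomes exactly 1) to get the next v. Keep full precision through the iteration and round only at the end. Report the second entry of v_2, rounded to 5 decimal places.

0.26316

Kv0 = (1.000000, 2.000000, 4.000000); divide by 4.000000 → v1 = (0.250000, 0.500000, 1.000000)
Kv1 = (-0.750000, 1.250000, 4.750000); divide by 4.750000 → v2 = (-0.157895, 0.263158, 1.000000)
Requested entry of v2: 5/19 = 0.26316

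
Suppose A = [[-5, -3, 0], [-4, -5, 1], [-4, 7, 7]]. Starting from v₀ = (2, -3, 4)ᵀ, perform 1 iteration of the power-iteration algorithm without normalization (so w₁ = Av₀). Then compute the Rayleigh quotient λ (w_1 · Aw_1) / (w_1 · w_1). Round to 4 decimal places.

-5.0244

w1 = Av₀ = ((-5)·2 + (-3)·(-3) + 0·4; (-4)·2 + (-5)·(-3) + 1·4; (-4)·2 + 7·(-3) + 7·4) = (-1, 11, -1)
Aw1 = (-28, -52, 74)
w1·Aw1 = (-1)·(-28) + 11·(-52) + (-1)·74 = -618; w1·w1 = (-1)·(-1) + 11·11 + (-1)·(-1) = 123
λ ≈ -618/123 = -5.0244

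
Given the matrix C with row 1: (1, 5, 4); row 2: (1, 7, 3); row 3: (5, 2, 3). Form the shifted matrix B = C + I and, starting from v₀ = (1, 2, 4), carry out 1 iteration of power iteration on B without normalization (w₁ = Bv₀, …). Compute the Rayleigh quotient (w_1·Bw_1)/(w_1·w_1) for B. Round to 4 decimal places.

B = C + I has rows (2, 5, 4); (1, 8, 3); (5, 2, 4)
w1 = Bv₀ = (2·1 + 5·2 + 4·4; 1·1 + 8·2 + 3·4; 5·1 + 2·2 + 4·4) = (28, 29, 25)
Bw1 = (301, 335, 298)
w1·Bw1 = 25593; w1·w1 = 2250; μ ≈ 25593/2250 = 11.3747

μ ≈ 11.3747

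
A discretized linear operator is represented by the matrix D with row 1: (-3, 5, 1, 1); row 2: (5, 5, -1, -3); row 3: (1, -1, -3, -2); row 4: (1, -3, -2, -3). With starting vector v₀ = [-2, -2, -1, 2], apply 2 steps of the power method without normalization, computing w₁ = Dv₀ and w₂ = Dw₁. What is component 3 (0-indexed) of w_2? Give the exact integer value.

w1 = Dv₀ = (-3, -25, -1, 0)
w2 = Dw1 = (-117, -139, 25, 74)
The requested component of w2 is 74.

74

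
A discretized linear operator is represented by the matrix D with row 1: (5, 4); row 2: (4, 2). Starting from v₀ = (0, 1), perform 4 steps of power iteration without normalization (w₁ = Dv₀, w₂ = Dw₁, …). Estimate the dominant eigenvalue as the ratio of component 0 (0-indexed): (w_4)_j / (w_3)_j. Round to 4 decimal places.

w1 = Dv₀ = (5·0 + 4·1; 4·0 + 2·1) = (4, 2)
w2 = Dw1 = (5·4 + 4·2; 4·4 + 2·2) = (28, 20)
w3 = Dw2 = (220, 152)
w4 = Dw3 = (1708, 1184)
Ratio at component: 1708 / 220 = 7.7636

λ ≈ 7.7636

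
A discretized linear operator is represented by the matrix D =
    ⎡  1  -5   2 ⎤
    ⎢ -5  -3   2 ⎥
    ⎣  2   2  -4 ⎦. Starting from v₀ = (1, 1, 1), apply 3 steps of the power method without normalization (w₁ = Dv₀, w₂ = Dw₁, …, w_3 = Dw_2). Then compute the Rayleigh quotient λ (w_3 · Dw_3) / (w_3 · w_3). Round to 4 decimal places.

w1 = Dv₀ = (-2, -6, 0)
w2 = Dw1 = (28, 28, -16)
w3 = Dw2 = (-144, -256, 176)
Dw3 = (1488, 1840, -1504)
w3·Dw3 = (-144)·1488 + (-256)·1840 + 176·(-1504) = -950016; w3·w3 = (-144)·(-144) + (-256)·(-256) + 176·176 = 117248
λ ≈ -950016/117248 = -8.1026

-8.1026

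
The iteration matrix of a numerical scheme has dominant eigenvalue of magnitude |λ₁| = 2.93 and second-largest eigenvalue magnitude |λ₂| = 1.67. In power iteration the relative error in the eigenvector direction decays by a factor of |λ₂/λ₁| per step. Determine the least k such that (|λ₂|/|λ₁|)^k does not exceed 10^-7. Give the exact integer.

|λ₂/λ₁| = 1.67/2.93 = 0.56997
Need k ≥ ln(10^-7) / ln(0.56997) = -16.1181 / -0.5622 ≈ 28.671
Smallest integer k satisfying the bound: 29

29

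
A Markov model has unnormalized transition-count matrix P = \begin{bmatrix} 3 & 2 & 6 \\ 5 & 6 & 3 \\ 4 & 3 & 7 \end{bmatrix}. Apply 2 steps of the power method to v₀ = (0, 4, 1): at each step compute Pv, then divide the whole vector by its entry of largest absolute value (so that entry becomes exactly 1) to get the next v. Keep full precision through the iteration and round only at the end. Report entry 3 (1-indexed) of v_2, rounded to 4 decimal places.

Pv0 = (14.00000, 27.00000, 19.00000); divide by 27.00000 → v1 = (0.51852, 1.00000, 0.70370)
Pv1 = (7.77778, 10.70370, 10.00000); divide by 10.70370 → v2 = (0.72664, 1.00000, 0.93426)
Requested entry of v2: 270/289 = 0.9343

0.9343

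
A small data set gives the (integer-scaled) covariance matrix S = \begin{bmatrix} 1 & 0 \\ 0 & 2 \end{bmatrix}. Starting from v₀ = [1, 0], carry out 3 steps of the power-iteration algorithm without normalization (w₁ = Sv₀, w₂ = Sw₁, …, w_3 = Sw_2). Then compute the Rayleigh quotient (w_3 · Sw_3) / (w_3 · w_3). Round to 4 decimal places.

λ ≈ 1.0000

w1 = Sv₀ = (1, 0)
w2 = Sw1 = (1, 0)
w3 = Sw2 = (1, 0)
Sw3 = (1, 0)
w3·Sw3 = 1·1 + 0·0 = 1; w3·w3 = 1·1 + 0·0 = 1
λ ≈ 1/1 = 1.0000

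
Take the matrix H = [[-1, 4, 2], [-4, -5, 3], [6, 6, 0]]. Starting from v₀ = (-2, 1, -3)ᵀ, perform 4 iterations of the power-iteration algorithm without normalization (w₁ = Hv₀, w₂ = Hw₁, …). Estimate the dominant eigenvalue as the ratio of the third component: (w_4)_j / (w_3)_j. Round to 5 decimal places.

λ ≈ 0.50000

w1 = Hv₀ = (0, -6, -6)
w2 = Hw1 = (-36, 12, -36)
w3 = Hw2 = (12, -24, -144)
w4 = Hw3 = (-396, -360, -72)
Ratio at component: -72 / -144 = 0.50000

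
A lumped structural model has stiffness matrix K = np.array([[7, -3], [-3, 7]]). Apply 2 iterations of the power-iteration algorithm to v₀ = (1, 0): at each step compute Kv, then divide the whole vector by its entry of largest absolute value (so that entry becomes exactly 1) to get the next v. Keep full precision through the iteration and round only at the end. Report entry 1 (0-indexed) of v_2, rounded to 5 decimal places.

Kv0 = (7.000000, -3.000000); divide by 7.000000 → v1 = (1.000000, -0.428571)
Kv1 = (8.285714, -6.000000); divide by 8.285714 → v2 = (1.000000, -0.724138)
Requested entry of v2: -42/58 = -0.72414

-0.72414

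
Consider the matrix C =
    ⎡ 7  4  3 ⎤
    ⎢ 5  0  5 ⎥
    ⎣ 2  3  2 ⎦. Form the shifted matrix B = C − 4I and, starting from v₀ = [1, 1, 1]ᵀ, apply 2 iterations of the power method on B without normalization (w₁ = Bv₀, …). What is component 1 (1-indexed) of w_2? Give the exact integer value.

B = C − 4I has rows (3, 4, 3); (5, -4, 5); (2, 3, -2)
w1 = Bv₀ = (10, 6, 3)
w2 = Bw1 = (63, 41, 32)
Requested component of w2: 63

63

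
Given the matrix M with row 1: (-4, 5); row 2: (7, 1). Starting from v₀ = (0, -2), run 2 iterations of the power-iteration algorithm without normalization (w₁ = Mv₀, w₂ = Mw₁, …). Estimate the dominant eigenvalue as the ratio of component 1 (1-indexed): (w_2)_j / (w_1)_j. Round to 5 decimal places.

-3.00000

w1 = Mv₀ = ((-4)·0 + 5·(-2); 7·0 + 1·(-2)) = (-10, -2)
w2 = Mw1 = ((-4)·(-10) + 5·(-2); 7·(-10) + 1·(-2)) = (30, -72)
Ratio at component: 30 / -10 = -3.00000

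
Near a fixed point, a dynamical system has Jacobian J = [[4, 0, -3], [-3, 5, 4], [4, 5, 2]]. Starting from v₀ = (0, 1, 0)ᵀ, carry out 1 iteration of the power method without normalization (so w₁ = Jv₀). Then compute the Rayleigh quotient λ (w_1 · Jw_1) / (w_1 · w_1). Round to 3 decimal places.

8.000

w1 = Jv₀ = (4·0 + 0·1 + (-3)·0; (-3)·0 + 5·1 + 4·0; 4·0 + 5·1 + 2·0) = (0, 5, 5)
Jw1 = (-15, 45, 35)
w1·Jw1 = 0·(-15) + 5·45 + 5·35 = 400; w1·w1 = 0·0 + 5·5 + 5·5 = 50
λ ≈ 400/50 = 8.000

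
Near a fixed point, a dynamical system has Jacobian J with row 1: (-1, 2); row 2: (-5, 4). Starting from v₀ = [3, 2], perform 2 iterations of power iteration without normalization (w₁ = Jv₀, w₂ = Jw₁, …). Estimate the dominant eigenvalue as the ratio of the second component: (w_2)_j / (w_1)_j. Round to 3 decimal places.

w1 = Jv₀ = ((-1)·3 + 2·2; (-5)·3 + 4·2) = (1, -7)
w2 = Jw1 = ((-1)·1 + 2·(-7); (-5)·1 + 4·(-7)) = (-15, -33)
Ratio at component: -33 / -7 = 4.714

λ ≈ 4.714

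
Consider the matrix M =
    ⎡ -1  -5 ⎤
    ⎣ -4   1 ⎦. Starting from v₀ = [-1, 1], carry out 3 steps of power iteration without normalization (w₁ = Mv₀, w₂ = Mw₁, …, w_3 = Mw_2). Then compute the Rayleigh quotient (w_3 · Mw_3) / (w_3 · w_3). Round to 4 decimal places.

4.6098

w1 = Mv₀ = ((-1)·(-1) + (-5)·1; (-4)·(-1) + 1·1) = (-4, 5)
w2 = Mw1 = ((-1)·(-4) + (-5)·5; (-4)·(-4) + 1·5) = (-21, 21)
w3 = Mw2 = (-84, 105)
Mw3 = (-441, 441)
w3·Mw3 = (-84)·(-441) + 105·441 = 83349; w3·w3 = (-84)·(-84) + 105·105 = 18081
λ ≈ 83349/18081 = 4.6098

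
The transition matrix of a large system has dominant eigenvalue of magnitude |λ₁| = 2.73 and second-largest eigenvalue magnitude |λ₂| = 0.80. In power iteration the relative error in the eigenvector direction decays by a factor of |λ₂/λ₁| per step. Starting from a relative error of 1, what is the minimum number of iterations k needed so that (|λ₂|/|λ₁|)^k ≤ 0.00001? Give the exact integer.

10

|λ₂/λ₁| = 0.80/2.73 = 0.29304
Need k ≥ ln(0.00001) / ln(0.29304) = -11.5129 / -1.2274 ≈ 9.380
Smallest integer k satisfying the bound: 10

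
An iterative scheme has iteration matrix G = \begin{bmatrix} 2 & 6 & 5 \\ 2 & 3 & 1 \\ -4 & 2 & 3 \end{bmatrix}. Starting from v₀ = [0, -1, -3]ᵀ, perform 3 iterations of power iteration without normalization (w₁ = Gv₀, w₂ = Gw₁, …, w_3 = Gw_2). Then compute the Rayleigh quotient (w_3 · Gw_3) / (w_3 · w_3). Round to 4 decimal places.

w1 = Gv₀ = (2·0 + 6·(-1) + 5·(-3); 2·0 + 3·(-1) + 1·(-3); (-4)·0 + 2·(-1) + 3·(-3)) = (-21, -6, -11)
w2 = Gw1 = (2·(-21) + 6·(-6) + 5·(-11); 2·(-21) + 3·(-6) + 1·(-11); (-4)·(-21) + 2·(-6) + 3·(-11)) = (-133, -71, 39)
w3 = Gw2 = (-497, -440, 507)
Gw3 = (-1099, -1807, 2629)
w3·Gw3 = (-497)·(-1099) + (-440)·(-1807) + 507·2629 = 2674186; w3·w3 = (-497)·(-497) + (-440)·(-440) + 507·507 = 697658
λ ≈ 2674186/697658 = 3.8331

λ ≈ 3.8331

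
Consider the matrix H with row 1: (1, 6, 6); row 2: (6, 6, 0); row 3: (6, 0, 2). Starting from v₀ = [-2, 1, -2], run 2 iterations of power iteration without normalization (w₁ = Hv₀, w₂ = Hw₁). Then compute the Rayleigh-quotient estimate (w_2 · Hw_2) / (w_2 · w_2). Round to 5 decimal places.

w1 = Hv₀ = (1·(-2) + 6·1 + 6·(-2); 6·(-2) + 6·1 + 0·(-2); 6·(-2) + 0·1 + 2·(-2)) = (-8, -6, -16)
w2 = Hw1 = (1·(-8) + 6·(-6) + 6·(-16); 6·(-8) + 6·(-6) + 0·(-16); 6·(-8) + 0·(-6) + 2·(-16)) = (-140, -84, -80)
Hw2 = (-1124, -1344, -1000)
w2·Hw2 = (-140)·(-1124) + (-84)·(-1344) + (-80)·(-1000) = 350256; w2·w2 = (-140)·(-140) + (-84)·(-84) + (-80)·(-80) = 33056
λ ≈ 350256/33056 = 10.59584

λ ≈ 10.59584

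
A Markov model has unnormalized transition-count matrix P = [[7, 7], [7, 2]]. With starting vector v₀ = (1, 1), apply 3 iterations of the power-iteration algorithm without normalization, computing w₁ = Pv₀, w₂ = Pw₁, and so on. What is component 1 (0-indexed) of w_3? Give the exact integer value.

1359

w1 = Pv₀ = (14, 9)
w2 = Pw1 = (161, 116)
w3 = Pw2 = (1939, 1359)
The requested component of w3 is 1359.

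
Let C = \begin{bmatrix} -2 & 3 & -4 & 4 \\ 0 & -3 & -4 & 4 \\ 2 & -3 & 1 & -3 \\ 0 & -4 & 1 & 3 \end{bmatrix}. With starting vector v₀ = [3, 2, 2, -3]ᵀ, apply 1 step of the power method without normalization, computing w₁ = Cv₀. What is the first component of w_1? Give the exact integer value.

w1 = Cv₀ = ((-2)·3 + 3·2 + (-4)·2 + 4·(-3); 0·3 + (-3)·2 + (-4)·2 + 4·(-3); 2·3 + (-3)·2 + 1·2 + (-3)·(-3); 0·3 + (-4)·2 + 1·2 + 3·(-3)) = (-20, -26, 11, -15)
The requested component of w1 is -20.

-20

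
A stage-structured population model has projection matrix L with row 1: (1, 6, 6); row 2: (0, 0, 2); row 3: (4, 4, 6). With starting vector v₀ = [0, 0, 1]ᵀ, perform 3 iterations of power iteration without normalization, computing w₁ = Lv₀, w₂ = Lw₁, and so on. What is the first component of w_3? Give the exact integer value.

w1 = Lv₀ = (1·0 + 6·0 + 6·1; 0·0 + 0·0 + 2·1; 4·0 + 4·0 + 6·1) = (6, 2, 6)
w2 = Lw1 = (1·6 + 6·2 + 6·6; 0·6 + 0·2 + 2·6; 4·6 + 4·2 + 6·6) = (54, 12, 68)
w3 = Lw2 = (534, 136, 672)
The requested component of w3 is 534.

534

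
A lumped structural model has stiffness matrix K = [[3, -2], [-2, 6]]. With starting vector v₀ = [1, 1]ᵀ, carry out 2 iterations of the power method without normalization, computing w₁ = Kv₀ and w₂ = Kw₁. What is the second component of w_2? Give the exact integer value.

w1 = Kv₀ = (3·1 + (-2)·1; (-2)·1 + 6·1) = (1, 4)
w2 = Kw1 = (3·1 + (-2)·4; (-2)·1 + 6·4) = (-5, 22)
The requested component of w2 is 22.

22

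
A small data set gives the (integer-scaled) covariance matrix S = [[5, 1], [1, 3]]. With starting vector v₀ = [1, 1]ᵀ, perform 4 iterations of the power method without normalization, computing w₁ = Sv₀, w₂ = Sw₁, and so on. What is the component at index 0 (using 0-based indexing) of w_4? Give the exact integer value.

w1 = Sv₀ = (5·1 + 1·1; 1·1 + 3·1) = (6, 4)
w2 = Sw1 = (5·6 + 1·4; 1·6 + 3·4) = (34, 18)
w3 = Sw2 = (188, 88)
w4 = Sw3 = (1028, 452)
The requested component of w4 is 1028.

1028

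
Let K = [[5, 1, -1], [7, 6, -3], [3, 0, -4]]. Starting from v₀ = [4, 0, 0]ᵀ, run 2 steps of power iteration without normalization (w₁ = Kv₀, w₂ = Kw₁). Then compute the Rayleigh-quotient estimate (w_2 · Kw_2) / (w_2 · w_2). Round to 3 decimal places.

λ ≈ 8.632

w1 = Kv₀ = (20, 28, 12)
w2 = Kw1 = (116, 272, 12)
Kw2 = (840, 2408, 300)
w2·Kw2 = 116·840 + 272·2408 + 12·300 = 756016; w2·w2 = 116·116 + 272·272 + 12·12 = 87584
λ ≈ 756016/87584 = 8.632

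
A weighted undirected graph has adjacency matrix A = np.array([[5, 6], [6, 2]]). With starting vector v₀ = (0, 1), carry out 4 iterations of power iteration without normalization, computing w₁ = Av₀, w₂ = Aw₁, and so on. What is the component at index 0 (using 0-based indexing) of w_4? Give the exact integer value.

4242

w1 = Av₀ = (5·0 + 6·1; 6·0 + 2·1) = (6, 2)
w2 = Aw1 = (5·6 + 6·2; 6·6 + 2·2) = (42, 40)
w3 = Aw2 = (450, 332)
w4 = Aw3 = (4242, 3364)
The requested component of w4 is 4242.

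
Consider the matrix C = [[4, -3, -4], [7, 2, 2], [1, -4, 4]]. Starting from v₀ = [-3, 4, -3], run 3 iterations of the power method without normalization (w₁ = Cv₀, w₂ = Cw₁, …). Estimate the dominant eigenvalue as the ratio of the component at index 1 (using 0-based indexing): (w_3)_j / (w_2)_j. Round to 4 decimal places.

w1 = Cv₀ = (-12, -19, -31)
w2 = Cw1 = (133, -184, -60)
w3 = Cw2 = (1324, 443, 629)
Ratio at component: 443 / -184 = -2.4076

-2.4076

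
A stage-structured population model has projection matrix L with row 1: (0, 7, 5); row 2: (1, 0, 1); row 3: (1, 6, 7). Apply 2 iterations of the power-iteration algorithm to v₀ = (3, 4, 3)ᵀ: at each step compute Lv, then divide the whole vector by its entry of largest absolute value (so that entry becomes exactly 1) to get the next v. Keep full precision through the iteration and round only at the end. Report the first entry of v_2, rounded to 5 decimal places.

Lv0 = (43.000000, 6.000000, 48.000000); divide by 48.000000 → v1 = (0.895833, 0.125000, 1.000000)
Lv1 = (5.875000, 1.895833, 8.645833); divide by 8.645833 → v2 = (0.679518, 0.219277, 1.000000)
Requested entry of v2: 282/415 = 0.67952

0.67952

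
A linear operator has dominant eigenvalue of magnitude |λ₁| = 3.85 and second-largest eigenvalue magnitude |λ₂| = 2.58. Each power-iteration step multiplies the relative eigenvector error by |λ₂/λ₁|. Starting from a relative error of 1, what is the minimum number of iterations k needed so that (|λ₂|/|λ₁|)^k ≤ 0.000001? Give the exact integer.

|λ₂/λ₁| = 2.58/3.85 = 0.67013
Need k ≥ ln(0.000001) / ln(0.67013) = -13.8155 / -0.4003 ≈ 34.514
Smallest integer k satisfying the bound: 35

35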